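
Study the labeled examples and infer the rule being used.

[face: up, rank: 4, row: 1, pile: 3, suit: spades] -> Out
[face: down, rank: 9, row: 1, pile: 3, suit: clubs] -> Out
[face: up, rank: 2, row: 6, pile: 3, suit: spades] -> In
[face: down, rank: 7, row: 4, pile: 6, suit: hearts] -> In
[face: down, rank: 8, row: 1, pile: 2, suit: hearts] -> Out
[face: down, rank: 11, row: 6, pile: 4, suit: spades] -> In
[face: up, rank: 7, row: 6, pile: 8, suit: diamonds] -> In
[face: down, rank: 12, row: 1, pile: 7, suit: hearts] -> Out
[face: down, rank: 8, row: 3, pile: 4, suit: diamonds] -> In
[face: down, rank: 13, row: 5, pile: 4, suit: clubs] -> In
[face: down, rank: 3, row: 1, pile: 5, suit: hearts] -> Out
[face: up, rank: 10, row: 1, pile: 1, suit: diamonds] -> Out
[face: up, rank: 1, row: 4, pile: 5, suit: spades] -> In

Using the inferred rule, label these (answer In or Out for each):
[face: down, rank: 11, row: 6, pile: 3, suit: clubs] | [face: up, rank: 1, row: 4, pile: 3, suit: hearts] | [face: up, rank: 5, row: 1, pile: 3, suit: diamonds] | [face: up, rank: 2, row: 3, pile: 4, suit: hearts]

In, In, Out, In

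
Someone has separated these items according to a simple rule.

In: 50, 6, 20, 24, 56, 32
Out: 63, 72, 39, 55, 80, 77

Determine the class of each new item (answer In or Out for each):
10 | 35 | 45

In, Out, Out

The classifier is using: even AND at most 56.
In: 10, since 10 is even, 10 ≤ 56.
Out: 35, since 35 is odd, 35 ≤ 56.
Out: 45, since 45 is odd, 45 ≤ 56.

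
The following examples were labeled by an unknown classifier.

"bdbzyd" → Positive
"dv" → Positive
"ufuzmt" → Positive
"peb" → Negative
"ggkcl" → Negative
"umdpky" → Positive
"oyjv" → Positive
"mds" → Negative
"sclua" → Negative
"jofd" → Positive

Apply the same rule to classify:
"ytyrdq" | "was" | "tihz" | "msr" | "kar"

Positive, Negative, Positive, Negative, Negative

The simplest hypothesis consistent with all the labels is: even length.
Positive: "ytyrdq", since length 6.
Negative: "was", since length 3.
Positive: "tihz", since length 4.
Negative: "msr", since length 3.
Negative: "kar", since length 3.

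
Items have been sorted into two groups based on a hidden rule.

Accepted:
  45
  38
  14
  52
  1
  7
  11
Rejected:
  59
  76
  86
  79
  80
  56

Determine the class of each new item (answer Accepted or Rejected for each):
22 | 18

A rule that fits every label: at most 52 — true of each 'Accepted' example, false of each 'Rejected' one.
22: 22 ≤ 52 — fits, so Accepted. 18: 18 ≤ 52 — fits, so Accepted.

Accepted, Accepted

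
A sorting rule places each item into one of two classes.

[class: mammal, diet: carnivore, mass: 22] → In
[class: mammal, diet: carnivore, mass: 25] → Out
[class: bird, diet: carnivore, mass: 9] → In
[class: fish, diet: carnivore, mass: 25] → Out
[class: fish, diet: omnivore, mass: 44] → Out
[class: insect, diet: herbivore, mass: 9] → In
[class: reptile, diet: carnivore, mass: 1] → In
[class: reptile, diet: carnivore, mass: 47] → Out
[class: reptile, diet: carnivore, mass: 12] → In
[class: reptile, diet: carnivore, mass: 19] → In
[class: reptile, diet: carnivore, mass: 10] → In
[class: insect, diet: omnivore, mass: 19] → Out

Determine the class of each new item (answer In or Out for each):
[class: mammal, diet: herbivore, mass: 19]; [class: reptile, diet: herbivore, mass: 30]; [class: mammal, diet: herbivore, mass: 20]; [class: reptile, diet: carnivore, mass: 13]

A rule that fits every label: diet is not omnivore AND mass ≤ 22 — true of each 'In' example, false of each 'Out' one.
[class: mammal, diet: herbivore, mass: 19] → diet is herbivore, mass = 19 → In. [class: reptile, diet: herbivore, mass: 30] → diet is herbivore, mass = 30 → Out. [class: mammal, diet: herbivore, mass: 20] → diet is herbivore, mass = 20 → In. [class: reptile, diet: carnivore, mass: 13] → diet is carnivore, mass = 13 → In.

In, Out, In, In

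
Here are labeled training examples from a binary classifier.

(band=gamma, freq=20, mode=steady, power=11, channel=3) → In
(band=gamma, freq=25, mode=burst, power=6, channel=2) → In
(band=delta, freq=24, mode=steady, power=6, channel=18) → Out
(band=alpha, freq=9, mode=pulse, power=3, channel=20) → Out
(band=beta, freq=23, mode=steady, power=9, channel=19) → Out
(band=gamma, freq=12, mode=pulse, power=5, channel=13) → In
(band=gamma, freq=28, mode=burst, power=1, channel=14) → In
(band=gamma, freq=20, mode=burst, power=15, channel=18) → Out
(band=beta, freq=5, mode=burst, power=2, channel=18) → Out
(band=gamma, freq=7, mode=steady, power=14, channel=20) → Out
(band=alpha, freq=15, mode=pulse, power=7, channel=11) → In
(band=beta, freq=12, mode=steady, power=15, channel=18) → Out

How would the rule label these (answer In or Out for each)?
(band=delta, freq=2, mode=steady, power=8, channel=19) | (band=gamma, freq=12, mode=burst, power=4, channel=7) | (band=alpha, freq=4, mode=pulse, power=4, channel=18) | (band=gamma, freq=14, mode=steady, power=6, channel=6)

The classifier is using: channel ≤ 14.
Out: (band=delta, freq=2, mode=steady, power=8, channel=19), since channel = 19.
In: (band=gamma, freq=12, mode=burst, power=4, channel=7), since channel = 7.
Out: (band=alpha, freq=4, mode=pulse, power=4, channel=18), since channel = 18.
In: (band=gamma, freq=14, mode=steady, power=6, channel=6), since channel = 6.

Out, In, Out, In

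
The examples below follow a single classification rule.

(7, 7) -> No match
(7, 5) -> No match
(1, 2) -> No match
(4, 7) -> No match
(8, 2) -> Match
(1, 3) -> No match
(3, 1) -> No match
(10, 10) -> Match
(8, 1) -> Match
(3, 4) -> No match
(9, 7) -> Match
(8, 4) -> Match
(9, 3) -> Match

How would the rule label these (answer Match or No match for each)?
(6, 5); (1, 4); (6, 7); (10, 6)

Every 'Match' example satisfies: first ≥ 8. None of the 'No match' examples do.
(6, 5): first 6 — does not pass, so No match. (1, 4): first 1 — does not pass, so No match. (6, 7): first 6 — does not pass, so No match. (10, 6): first 10 — passes, so Match.

No match, No match, No match, Match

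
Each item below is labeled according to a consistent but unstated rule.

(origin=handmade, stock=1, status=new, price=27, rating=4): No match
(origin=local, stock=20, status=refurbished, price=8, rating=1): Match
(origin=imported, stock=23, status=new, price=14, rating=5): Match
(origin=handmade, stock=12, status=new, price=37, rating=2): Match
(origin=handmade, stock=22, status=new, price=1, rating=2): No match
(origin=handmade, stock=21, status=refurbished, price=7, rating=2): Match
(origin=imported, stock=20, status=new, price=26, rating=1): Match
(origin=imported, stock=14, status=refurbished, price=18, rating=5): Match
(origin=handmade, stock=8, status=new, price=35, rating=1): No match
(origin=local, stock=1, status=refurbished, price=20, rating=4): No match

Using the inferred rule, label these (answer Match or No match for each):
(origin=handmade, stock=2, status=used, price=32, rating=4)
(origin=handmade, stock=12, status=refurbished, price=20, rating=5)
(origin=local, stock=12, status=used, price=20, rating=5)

All 'Match' examples share one property — price ≥ 7 AND stock ≥ 12 — and every 'No match' example lacks it.
(origin=handmade, stock=2, status=used, price=32, rating=4) — price = 32, stock = 2, hence No match.
(origin=handmade, stock=12, status=refurbished, price=20, rating=5) — price = 20, stock = 12, hence Match.
(origin=local, stock=12, status=used, price=20, rating=5) — price = 20, stock = 12, hence Match.

No match, Match, Match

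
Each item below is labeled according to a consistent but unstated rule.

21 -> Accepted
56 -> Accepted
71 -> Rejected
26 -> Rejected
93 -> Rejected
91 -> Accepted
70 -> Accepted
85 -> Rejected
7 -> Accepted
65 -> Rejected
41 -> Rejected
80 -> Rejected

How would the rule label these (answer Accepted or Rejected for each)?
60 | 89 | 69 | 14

Rejected, Rejected, Rejected, Accepted

One predicate separates the groups cleanly: multiple of 7.
60: Rejected (60 = 7·8 + 4). 89: Rejected (89 = 7·12 + 5). 69: Rejected (69 = 7·9 + 6). 14: Accepted (14 = 7·2).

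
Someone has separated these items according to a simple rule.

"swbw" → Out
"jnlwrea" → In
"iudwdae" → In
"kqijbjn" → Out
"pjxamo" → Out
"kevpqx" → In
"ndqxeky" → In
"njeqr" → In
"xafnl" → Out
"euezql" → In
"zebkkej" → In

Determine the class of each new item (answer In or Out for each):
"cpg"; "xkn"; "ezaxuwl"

Out, Out, In

Checking candidate rules against both groups, what survives is: contains 'e'.
"cpg": no 'e' — does not fit, so Out. "xkn": no 'e' — does not fit, so Out. "ezaxuwl": has 'e' — satisfies this, so In.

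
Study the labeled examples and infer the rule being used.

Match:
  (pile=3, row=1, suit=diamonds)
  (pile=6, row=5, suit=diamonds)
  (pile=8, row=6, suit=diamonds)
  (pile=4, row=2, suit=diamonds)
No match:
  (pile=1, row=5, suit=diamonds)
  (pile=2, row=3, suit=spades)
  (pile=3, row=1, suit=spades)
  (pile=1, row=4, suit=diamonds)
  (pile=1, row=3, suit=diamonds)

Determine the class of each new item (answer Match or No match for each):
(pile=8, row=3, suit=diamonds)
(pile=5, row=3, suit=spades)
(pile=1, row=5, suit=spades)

Every 'Match' example satisfies: suit is diamonds AND pile ≥ 2. None of the 'No match' examples do.
(pile=8, row=3, suit=diamonds) — suit is diamonds, pile = 8, hence Match. (pile=5, row=3, suit=spades) — suit is spades, pile = 5, hence No match. (pile=1, row=5, suit=spades) — suit is spades, pile = 1, hence No match.

Match, No match, No match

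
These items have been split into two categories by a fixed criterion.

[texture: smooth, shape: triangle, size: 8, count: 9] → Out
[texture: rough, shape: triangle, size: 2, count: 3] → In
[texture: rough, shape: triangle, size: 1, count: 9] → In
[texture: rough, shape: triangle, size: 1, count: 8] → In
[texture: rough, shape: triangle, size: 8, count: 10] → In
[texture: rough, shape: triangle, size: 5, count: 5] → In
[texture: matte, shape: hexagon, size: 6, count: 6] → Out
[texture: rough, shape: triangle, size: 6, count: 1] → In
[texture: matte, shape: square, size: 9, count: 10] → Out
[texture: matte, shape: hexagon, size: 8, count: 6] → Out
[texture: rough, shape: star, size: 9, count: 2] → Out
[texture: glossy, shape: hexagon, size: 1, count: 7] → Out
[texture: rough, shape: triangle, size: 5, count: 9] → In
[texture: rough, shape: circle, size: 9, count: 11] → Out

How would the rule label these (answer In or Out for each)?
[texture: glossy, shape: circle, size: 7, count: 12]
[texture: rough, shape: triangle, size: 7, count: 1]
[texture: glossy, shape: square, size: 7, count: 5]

The common property of the 'In' items is: shape is triangle AND texture is rough. No 'Out' item has it.
[texture: glossy, shape: circle, size: 7, count: 12] → shape is circle, texture is glossy → Out. [texture: rough, shape: triangle, size: 7, count: 1] → shape is triangle, texture is rough → In. [texture: glossy, shape: square, size: 7, count: 5] → shape is square, texture is glossy → Out.

Out, In, Out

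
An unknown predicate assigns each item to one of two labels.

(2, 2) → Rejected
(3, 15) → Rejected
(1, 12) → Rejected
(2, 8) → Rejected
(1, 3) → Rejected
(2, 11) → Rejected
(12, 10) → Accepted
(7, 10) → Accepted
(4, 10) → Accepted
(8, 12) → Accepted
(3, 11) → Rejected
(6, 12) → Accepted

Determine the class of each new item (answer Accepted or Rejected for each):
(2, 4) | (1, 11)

Rejected, Rejected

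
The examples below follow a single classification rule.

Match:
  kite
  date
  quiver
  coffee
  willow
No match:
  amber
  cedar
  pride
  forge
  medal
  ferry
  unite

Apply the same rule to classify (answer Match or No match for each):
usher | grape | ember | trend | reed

No match, No match, No match, No match, Match

Checking candidate rules against both groups, what survives is: even length.
No match: usher, since length 5. No match: grape, since length 5. No match: ember, since length 5. No match: trend, since length 5. Match: reed, since length 4.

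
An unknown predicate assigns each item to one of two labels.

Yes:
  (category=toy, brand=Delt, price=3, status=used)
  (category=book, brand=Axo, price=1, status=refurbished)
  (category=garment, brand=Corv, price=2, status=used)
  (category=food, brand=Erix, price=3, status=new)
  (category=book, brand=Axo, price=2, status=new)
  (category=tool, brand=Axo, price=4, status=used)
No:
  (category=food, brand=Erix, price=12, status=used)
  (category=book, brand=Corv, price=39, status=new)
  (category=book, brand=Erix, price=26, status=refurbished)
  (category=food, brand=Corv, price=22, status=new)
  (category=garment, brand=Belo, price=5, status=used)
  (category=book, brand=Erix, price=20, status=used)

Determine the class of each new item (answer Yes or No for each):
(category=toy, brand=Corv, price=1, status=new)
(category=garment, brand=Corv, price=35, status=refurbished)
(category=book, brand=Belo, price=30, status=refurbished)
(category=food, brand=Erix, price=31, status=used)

A rule that fits every label: price ≤ 4 — true of each 'Yes' example, false of each 'No' one.
(category=toy, brand=Corv, price=1, status=new) → price = 1 → Yes.
(category=garment, brand=Corv, price=35, status=refurbished) → price = 35 → No.
(category=book, brand=Belo, price=30, status=refurbished) → price = 30 → No.
(category=food, brand=Erix, price=31, status=used) → price = 31 → No.

Yes, No, No, No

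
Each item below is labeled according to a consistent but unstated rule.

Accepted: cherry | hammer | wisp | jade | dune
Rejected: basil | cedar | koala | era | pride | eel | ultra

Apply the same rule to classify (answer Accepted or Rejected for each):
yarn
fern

Accepted, Accepted

Checking candidate rules against both groups, what survives is: even length.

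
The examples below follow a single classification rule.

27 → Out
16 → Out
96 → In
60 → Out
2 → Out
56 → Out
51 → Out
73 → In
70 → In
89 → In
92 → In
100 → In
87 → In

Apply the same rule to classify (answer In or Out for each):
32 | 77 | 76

The simplest hypothesis consistent with all the labels is: at least 70.
Out: 32, since 32 < 70.
In: 77, since 77 ≥ 70.
In: 76, since 76 ≥ 70.

Out, In, In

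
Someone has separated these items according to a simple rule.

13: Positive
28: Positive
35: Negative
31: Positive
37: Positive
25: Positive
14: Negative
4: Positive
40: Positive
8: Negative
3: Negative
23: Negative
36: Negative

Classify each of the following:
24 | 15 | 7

A rule that fits every label: ≡ 1 (mod 3) — true of each 'Positive' example, false of each 'Negative' one.
24 — 24 mod 3 = 0, hence Negative.
15 — 15 mod 3 = 0, hence Negative.
7 — 7 mod 3 = 1, hence Positive.

Negative, Negative, Positive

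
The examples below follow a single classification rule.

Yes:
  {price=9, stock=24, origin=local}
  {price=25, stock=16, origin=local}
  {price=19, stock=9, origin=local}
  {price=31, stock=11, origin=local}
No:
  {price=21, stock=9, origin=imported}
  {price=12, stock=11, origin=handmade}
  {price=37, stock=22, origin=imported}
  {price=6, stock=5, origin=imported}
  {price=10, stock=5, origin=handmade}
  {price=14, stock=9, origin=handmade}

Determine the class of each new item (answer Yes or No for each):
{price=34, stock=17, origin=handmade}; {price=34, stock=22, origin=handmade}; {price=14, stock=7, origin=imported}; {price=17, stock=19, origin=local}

Every 'Yes' example satisfies: origin is local. None of the 'No' examples do.
{price=34, stock=17, origin=handmade} — origin is handmade, hence No. {price=34, stock=22, origin=handmade} — origin is handmade, hence No. {price=14, stock=7, origin=imported} — origin is imported, hence No. {price=17, stock=19, origin=local} — origin is local, hence Yes.

No, No, No, Yes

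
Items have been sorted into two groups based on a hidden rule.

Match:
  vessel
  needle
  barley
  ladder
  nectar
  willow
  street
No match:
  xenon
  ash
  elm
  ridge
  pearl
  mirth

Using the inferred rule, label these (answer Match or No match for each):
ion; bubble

No match, Match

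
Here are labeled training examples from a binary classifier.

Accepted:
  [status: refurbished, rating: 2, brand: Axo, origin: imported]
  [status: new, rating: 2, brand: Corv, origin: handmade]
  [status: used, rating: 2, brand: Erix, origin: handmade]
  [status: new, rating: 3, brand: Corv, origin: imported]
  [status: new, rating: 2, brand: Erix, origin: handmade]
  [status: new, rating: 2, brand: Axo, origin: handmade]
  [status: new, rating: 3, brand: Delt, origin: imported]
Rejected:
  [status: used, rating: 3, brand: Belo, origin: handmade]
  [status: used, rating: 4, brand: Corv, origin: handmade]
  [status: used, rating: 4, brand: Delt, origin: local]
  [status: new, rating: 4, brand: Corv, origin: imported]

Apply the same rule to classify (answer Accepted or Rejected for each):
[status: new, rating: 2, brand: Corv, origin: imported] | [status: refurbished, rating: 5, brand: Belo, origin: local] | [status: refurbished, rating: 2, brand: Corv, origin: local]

Accepted, Rejected, Accepted

Every 'Accepted' example satisfies: brand is not Belo AND rating ≤ 3. None of the 'Rejected' examples do.
[status: new, rating: 2, brand: Corv, origin: imported] → brand is Corv, rating = 2 → Accepted.
[status: refurbished, rating: 5, brand: Belo, origin: local] → brand is Belo, rating = 5 → Rejected.
[status: refurbished, rating: 2, brand: Corv, origin: local] → brand is Corv, rating = 2 → Accepted.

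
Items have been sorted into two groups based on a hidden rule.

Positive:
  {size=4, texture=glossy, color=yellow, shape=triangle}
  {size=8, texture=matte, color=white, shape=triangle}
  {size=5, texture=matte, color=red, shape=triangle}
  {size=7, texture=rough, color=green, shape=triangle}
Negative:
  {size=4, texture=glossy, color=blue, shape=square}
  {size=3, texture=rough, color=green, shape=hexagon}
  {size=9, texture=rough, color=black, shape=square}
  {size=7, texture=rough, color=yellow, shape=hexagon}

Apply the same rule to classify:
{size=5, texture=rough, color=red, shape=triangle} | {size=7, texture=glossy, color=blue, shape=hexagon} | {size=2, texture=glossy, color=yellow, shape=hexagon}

Checking candidate rules against both groups, what survives is: shape is triangle.
Positive: {size=5, texture=rough, color=red, shape=triangle}, since shape is triangle.
Negative: {size=7, texture=glossy, color=blue, shape=hexagon}, since shape is hexagon.
Negative: {size=2, texture=glossy, color=yellow, shape=hexagon}, since shape is hexagon.

Positive, Negative, Negative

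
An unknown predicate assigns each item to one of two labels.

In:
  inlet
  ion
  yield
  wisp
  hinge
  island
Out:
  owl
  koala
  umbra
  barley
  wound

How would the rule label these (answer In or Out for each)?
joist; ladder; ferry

In, Out, Out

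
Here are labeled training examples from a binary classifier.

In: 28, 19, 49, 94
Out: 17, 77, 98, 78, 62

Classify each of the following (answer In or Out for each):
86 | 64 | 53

Out, In, Out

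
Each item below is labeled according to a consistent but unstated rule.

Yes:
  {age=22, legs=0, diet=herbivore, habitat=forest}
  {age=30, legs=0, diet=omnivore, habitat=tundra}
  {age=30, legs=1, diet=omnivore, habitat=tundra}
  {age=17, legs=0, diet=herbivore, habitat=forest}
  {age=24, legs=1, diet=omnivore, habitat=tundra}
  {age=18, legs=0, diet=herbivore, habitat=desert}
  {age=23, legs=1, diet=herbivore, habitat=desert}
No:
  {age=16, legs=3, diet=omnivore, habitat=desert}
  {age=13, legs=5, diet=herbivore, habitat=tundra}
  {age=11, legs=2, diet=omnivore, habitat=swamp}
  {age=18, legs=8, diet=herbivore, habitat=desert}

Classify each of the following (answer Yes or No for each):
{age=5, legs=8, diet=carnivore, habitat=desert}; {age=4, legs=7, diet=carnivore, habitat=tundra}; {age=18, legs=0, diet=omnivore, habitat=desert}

Rule: legs ≤ 1. This holds for each 'Yes' example and fails for each 'No' one.
{age=5, legs=8, diet=carnivore, habitat=desert} — legs = 8, hence No.
{age=4, legs=7, diet=carnivore, habitat=tundra} — legs = 7, hence No.
{age=18, legs=0, diet=omnivore, habitat=desert} — legs = 0, hence Yes.

No, No, Yes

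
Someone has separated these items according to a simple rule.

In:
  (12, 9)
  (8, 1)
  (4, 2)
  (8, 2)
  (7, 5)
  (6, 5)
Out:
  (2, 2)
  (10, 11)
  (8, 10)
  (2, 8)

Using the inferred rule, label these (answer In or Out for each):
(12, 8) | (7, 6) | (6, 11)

In, In, Out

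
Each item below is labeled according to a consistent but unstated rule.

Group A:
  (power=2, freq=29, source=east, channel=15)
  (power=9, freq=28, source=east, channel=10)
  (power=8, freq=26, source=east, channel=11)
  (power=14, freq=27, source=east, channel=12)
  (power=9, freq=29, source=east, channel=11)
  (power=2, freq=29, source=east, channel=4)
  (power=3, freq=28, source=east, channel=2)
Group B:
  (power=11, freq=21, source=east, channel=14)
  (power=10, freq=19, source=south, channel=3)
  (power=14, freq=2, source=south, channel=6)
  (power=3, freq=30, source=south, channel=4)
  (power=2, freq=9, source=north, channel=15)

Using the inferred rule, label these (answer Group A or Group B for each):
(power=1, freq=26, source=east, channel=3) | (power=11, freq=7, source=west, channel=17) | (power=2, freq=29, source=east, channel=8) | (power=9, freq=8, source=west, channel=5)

One predicate separates the groups cleanly: source is east AND freq ≥ 26.
(power=1, freq=26, source=east, channel=3) — source is east, freq = 26, hence Group A. (power=11, freq=7, source=west, channel=17) — source is west, freq = 7, hence Group B. (power=2, freq=29, source=east, channel=8) — source is east, freq = 29, hence Group A. (power=9, freq=8, source=west, channel=5) — source is west, freq = 8, hence Group B.

Group A, Group B, Group A, Group B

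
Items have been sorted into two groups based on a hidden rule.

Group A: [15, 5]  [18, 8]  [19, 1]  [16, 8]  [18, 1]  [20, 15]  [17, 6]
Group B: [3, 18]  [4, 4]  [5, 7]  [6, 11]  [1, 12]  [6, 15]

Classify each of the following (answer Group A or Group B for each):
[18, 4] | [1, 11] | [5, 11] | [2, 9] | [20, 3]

The simplest hypothesis consistent with all the labels is: first > second.
[18, 4]: 18 > 4, satisfies this → Group A. [1, 11]: 1 < 11, lacks this property → Group B. [5, 11]: 5 < 11, lacks this property → Group B. [2, 9]: 2 < 9, lacks this property → Group B. [20, 3]: 20 > 3, satisfies this → Group A.

Group A, Group B, Group B, Group B, Group A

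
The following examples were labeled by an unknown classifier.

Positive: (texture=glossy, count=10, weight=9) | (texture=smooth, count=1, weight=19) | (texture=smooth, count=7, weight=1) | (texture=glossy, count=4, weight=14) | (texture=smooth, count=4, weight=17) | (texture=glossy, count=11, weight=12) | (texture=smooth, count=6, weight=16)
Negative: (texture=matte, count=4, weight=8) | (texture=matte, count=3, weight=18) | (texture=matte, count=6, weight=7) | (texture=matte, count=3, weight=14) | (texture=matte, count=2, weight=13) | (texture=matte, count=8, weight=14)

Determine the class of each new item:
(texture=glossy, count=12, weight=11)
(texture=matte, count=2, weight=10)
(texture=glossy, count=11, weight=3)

Positive, Negative, Positive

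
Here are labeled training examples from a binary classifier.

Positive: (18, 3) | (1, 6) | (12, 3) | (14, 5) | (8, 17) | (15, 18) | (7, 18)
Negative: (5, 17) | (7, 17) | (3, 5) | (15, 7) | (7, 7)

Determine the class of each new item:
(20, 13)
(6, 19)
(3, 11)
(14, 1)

Positive, Positive, Negative, Positive

The simplest hypothesis consistent with all the labels is: sum is odd.
(20, 13): 20+13 = 33, fits → Positive.
(6, 19): 6+19 = 25, fits → Positive.
(3, 11): 3+11 = 14, fails the rule → Negative.
(14, 1): 14+1 = 15, fits → Positive.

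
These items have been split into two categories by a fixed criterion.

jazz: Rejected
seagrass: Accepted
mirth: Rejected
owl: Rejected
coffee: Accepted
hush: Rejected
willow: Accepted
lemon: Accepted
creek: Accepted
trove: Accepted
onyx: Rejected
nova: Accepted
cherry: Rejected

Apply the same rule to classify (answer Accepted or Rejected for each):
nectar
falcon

Accepted, Accepted

The distinguishing property — has ≥ 2 vowels — holds for all the 'Accepted' cases and none of the 'Rejected' cases.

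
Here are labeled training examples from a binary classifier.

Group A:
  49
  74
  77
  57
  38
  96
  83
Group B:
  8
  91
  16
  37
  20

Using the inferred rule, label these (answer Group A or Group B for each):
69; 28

Group A, Group B

A rule that fits every label: digit sum ≥ 11 — true of each 'Group A' example, false of each 'Group B' one.
69: Group A (digit sum 6+9 = 15). 28: Group B (digit sum 2+8 = 10).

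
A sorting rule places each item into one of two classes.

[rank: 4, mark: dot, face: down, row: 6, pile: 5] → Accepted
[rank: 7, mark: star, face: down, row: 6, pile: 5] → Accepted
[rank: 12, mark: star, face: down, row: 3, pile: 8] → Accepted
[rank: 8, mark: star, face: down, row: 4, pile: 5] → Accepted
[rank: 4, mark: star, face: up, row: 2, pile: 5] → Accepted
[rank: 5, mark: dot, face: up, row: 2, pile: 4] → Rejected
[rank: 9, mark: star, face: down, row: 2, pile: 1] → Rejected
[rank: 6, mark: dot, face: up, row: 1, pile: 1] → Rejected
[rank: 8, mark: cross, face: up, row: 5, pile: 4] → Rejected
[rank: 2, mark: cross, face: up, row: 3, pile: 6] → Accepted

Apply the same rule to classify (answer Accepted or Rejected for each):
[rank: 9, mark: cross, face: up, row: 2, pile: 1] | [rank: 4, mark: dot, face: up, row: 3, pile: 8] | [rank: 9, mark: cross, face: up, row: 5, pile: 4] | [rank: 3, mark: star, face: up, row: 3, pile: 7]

Rejected, Accepted, Rejected, Accepted

The rule appears to be: pile ≥ 5.
[rank: 9, mark: cross, face: up, row: 2, pile: 1] — pile = 1, hence Rejected. [rank: 4, mark: dot, face: up, row: 3, pile: 8] — pile = 8, hence Accepted. [rank: 9, mark: cross, face: up, row: 5, pile: 4] — pile = 4, hence Rejected. [rank: 3, mark: star, face: up, row: 3, pile: 7] — pile = 7, hence Accepted.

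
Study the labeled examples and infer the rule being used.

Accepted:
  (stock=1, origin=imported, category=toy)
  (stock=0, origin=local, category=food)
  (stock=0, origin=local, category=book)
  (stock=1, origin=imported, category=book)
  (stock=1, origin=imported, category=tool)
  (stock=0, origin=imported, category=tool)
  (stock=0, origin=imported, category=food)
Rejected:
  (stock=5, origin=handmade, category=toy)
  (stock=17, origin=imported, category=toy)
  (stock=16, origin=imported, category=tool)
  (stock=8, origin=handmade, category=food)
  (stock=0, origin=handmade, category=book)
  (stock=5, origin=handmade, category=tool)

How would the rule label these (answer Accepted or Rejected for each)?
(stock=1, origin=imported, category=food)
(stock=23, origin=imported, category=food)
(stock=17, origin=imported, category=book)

Accepted, Rejected, Rejected

The simplest hypothesis consistent with all the labels is: origin is not handmade AND stock ≤ 1.
Accepted: (stock=1, origin=imported, category=food), since origin is imported, stock = 1.
Rejected: (stock=23, origin=imported, category=food), since origin is imported, stock = 23.
Rejected: (stock=17, origin=imported, category=book), since origin is imported, stock = 17.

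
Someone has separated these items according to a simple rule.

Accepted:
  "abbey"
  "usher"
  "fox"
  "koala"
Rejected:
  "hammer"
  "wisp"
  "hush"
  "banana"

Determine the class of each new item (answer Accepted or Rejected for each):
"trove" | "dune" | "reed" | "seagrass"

Comparing the two groups points to one rule — odd length.

Accepted, Rejected, Rejected, Rejected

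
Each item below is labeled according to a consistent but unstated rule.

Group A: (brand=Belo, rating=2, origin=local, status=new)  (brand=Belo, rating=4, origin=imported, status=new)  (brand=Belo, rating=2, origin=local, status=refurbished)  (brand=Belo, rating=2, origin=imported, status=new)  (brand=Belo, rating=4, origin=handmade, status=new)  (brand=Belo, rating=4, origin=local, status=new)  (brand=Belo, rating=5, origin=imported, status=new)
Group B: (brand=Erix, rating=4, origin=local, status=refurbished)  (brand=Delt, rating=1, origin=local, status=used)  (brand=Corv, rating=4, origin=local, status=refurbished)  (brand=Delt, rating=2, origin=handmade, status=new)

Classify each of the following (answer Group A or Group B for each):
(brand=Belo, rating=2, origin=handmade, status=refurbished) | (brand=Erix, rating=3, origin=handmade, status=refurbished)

Group A, Group B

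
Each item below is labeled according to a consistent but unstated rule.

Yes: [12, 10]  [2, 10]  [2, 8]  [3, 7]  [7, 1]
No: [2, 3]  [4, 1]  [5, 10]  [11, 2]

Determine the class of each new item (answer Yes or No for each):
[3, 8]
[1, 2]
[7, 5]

No, No, Yes

All 'Yes' examples share one property — sum is even — and every 'No' example lacks it.
[3, 8]: 3+8 = 11, does not fit → No.
[1, 2]: 1+2 = 3, does not fit → No.
[7, 5]: 7+5 = 12, matches → Yes.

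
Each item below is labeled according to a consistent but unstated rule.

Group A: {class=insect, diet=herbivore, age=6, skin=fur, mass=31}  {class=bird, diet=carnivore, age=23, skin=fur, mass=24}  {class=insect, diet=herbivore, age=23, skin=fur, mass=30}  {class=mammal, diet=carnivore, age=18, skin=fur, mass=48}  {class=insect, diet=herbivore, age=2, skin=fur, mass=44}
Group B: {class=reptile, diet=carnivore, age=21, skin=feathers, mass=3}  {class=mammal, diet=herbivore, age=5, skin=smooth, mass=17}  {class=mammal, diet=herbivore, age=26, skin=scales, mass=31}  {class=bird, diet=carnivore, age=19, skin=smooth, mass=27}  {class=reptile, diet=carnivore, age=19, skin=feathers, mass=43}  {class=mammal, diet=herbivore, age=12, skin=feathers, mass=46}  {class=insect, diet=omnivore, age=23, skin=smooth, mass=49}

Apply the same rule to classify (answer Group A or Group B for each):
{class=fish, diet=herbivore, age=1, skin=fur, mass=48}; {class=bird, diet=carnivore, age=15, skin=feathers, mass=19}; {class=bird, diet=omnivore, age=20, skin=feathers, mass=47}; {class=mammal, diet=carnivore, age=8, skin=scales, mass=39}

The simplest hypothesis consistent with all the labels is: skin is fur.
{class=fish, diet=herbivore, age=1, skin=fur, mass=48}: skin is fur, satisfies this → Group A.
{class=bird, diet=carnivore, age=15, skin=feathers, mass=19}: skin is feathers, does not pass → Group B.
{class=bird, diet=omnivore, age=20, skin=feathers, mass=47}: skin is feathers, does not pass → Group B.
{class=mammal, diet=carnivore, age=8, skin=scales, mass=39}: skin is scales, does not pass → Group B.

Group A, Group B, Group B, Group B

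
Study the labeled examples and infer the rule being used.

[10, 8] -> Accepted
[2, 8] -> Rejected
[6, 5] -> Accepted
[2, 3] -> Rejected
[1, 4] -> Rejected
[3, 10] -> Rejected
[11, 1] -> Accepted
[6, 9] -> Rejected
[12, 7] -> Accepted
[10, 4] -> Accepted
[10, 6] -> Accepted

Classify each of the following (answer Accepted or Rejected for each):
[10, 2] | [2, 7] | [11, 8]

Accepted, Rejected, Accepted

Rule: first > second. This holds for each 'Accepted' example and fails for each 'Rejected' one.
[10, 2] — 10 > 2, hence Accepted. [2, 7] — 2 < 7, hence Rejected. [11, 8] — 11 > 8, hence Accepted.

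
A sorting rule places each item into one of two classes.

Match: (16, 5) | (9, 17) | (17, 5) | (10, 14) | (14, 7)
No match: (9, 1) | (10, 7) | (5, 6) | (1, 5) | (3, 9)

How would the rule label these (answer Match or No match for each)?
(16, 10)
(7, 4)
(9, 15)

Match, No match, Match

The distinguishing property — sum ≥ 21 — holds for all the 'Match' cases and none of the 'No match' cases.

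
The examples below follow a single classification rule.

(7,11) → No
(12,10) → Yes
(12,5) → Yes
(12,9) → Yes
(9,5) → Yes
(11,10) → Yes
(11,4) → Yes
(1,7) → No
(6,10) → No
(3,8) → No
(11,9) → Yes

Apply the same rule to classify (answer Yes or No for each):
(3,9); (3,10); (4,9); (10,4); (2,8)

No, No, No, Yes, No

Every 'Yes' example satisfies: first > second. None of the 'No' examples do.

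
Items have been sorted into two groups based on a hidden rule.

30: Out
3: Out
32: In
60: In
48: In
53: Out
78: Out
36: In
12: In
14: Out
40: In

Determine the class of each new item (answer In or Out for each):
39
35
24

The simplest hypothesis consistent with all the labels is: multiple of 4.

Out, Out, In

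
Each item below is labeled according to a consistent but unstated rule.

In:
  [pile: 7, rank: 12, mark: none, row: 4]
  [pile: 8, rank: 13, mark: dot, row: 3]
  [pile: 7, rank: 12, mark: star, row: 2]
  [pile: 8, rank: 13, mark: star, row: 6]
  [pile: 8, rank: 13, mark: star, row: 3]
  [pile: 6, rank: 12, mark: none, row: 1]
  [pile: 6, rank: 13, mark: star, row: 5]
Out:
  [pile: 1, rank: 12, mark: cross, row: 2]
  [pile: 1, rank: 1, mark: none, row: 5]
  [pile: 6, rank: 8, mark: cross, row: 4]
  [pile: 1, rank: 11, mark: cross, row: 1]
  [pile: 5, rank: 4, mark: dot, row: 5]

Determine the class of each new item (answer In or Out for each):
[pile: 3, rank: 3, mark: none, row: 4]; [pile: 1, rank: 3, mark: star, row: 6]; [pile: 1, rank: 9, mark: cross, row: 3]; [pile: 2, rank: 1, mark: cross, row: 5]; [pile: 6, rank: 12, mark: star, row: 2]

The classifier is using: pile ≥ 5 AND rank ≥ 11.
Out: [pile: 3, rank: 3, mark: none, row: 4], since pile = 3, rank = 3.
Out: [pile: 1, rank: 3, mark: star, row: 6], since pile = 1, rank = 3.
Out: [pile: 1, rank: 9, mark: cross, row: 3], since pile = 1, rank = 9.
Out: [pile: 2, rank: 1, mark: cross, row: 5], since pile = 2, rank = 1.
In: [pile: 6, rank: 12, mark: star, row: 2], since pile = 6, rank = 12.

Out, Out, Out, Out, In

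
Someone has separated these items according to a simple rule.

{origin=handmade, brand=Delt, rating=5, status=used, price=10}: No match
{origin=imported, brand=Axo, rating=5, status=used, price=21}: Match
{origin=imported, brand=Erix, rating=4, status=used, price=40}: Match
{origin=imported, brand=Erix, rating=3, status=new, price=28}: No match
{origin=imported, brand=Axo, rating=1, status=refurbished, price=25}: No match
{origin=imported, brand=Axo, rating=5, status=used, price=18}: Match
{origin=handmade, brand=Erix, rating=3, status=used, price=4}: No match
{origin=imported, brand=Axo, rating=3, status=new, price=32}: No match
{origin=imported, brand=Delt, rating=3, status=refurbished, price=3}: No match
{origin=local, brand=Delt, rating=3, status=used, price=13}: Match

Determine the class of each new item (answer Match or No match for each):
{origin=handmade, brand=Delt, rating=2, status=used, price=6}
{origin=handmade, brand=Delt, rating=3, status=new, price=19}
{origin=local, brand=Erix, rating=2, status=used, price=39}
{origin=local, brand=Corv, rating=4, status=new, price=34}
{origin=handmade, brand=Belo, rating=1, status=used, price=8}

No match, No match, Match, No match, No match

A rule that fits every label: status is used AND price ≥ 13 — true of each 'Match' example, false of each 'No match' one.
{origin=handmade, brand=Delt, rating=2, status=used, price=6}: status is used, price = 6, fails this test → No match.
{origin=handmade, brand=Delt, rating=3, status=new, price=19}: status is new, price = 19, fails this test → No match.
{origin=local, brand=Erix, rating=2, status=used, price=39}: status is used, price = 39, meets the rule → Match.
{origin=local, brand=Corv, rating=4, status=new, price=34}: status is new, price = 34, fails this test → No match.
{origin=handmade, brand=Belo, rating=1, status=used, price=8}: status is used, price = 8, fails this test → No match.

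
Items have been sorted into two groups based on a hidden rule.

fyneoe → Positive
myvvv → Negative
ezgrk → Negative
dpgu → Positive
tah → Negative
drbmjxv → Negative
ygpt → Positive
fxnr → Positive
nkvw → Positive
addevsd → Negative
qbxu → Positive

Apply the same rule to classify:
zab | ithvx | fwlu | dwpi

Looking at the examples, the only property every 'Positive' case has and every 'Negative' case lacks is: even length.
zab: Negative (length 3). ithvx: Negative (length 5). fwlu: Positive (length 4). dwpi: Positive (length 4).

Negative, Negative, Positive, Positive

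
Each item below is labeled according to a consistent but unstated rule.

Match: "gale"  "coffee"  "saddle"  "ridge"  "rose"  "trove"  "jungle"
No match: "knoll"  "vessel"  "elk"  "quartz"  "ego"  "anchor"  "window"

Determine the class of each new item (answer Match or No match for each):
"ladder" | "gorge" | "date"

No match, Match, Match

The classifier is using: ends with 'e'.
No match: "ladder", since ends with 'r'.
Match: "gorge", since ends with 'e'.
Match: "date", since ends with 'e'.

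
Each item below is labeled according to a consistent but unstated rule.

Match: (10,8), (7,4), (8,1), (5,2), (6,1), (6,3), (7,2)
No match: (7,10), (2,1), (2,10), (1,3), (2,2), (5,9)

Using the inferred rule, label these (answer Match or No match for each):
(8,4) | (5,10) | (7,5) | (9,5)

The simplest hypothesis consistent with all the labels is: first > second AND sum ≥ 4.
(8,4) — 8 > 4, 8+4 = 12, hence Match. (5,10) — 5 < 10, 5+10 = 15, hence No match. (7,5) — 7 > 5, 7+5 = 12, hence Match. (9,5) — 9 > 5, 9+5 = 14, hence Match.

Match, No match, Match, Match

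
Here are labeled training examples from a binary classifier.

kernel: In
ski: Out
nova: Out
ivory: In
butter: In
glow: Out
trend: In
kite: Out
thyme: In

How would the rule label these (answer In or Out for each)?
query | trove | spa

In, In, Out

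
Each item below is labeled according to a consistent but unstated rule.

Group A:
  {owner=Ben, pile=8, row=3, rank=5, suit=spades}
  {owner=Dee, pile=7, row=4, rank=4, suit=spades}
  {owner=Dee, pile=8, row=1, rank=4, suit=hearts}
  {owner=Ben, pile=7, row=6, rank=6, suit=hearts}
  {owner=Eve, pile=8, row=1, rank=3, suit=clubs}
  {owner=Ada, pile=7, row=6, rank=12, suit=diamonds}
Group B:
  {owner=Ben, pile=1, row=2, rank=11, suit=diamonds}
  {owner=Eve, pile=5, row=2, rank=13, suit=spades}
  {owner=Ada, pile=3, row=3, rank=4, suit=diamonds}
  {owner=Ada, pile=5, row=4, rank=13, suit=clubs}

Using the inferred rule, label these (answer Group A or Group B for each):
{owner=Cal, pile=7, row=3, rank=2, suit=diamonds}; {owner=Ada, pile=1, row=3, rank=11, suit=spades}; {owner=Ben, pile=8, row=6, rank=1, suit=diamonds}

The distinguishing property — pile ≥ 7 — holds for all the 'Group A' cases and none of the 'Group B' cases.

Group A, Group B, Group A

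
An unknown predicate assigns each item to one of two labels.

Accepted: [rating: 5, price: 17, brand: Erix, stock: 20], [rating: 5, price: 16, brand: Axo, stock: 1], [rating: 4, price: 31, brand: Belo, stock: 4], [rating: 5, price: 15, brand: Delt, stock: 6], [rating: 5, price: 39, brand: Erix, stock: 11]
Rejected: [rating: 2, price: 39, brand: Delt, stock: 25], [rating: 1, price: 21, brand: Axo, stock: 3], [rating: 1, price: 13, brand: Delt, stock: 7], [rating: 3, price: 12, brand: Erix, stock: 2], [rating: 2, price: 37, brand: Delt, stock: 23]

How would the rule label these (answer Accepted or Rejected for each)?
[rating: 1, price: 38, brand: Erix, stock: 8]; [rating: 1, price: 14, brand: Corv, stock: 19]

One predicate separates the groups cleanly: rating ≥ 4.
[rating: 1, price: 38, brand: Erix, stock: 8]: Rejected (rating = 1).
[rating: 1, price: 14, brand: Corv, stock: 19]: Rejected (rating = 1).

Rejected, Rejected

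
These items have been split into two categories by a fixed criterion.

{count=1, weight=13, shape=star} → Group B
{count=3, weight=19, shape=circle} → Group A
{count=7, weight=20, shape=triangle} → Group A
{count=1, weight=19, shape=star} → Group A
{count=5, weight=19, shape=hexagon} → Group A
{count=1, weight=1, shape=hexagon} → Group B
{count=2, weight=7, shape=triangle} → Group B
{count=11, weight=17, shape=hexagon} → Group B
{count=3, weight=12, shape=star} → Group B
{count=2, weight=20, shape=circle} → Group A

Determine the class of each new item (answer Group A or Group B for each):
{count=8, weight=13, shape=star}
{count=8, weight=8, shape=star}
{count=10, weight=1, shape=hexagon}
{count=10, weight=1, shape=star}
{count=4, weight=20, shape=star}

Group B, Group B, Group B, Group B, Group A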